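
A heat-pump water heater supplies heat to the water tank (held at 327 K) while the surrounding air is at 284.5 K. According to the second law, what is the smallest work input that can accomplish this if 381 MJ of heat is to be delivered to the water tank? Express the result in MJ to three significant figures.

The reservoir spacing is ΔT = 327 − 284.5 = 42.50 K.
The reversible limit is COP_HP = T_H/ΔT = 7.694, so W_min = Q_H/COP = Q_H·ΔT/T_H.
W_min = 381.0 × 42.50/327.00 = 49.52 MJ.

49.5 MJ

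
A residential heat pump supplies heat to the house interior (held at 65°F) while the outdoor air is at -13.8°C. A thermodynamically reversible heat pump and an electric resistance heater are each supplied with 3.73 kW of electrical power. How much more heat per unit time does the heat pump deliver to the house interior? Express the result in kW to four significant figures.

30.11 kW

In absolute terms T_C = 259.35 K and T_H = 291.48 K, so ΔT = 32.13 K.
COP_Carnot = T_H/ΔT = 291.48/32.13 = 9.071.
The heat pump delivers Q̇_H = COP × Ẇ = 33.84 kW; the resistance heater delivers Ẇ = 3.730 kW.
Extra = (COP − 1)·Ẇ = 30.11 kW.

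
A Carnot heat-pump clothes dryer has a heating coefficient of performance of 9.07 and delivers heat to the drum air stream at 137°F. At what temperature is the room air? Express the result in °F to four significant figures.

COP_HP = T_H/(T_H − T_C) gives T_H − T_C = T_H/COP.
With T_H = 331.48 K, T_C = 331.48 × (1 − 1/9.07) = 294.94 K.
Converting, 294.94 K = 71.21°F.

71.21 °F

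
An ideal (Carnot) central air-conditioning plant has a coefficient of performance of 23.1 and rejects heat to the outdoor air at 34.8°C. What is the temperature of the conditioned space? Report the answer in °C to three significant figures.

22.0 °C

For a Carnot refrigerator COP_R = T_C/(T_H − T_C), so T_C = COP·T_H/(1 + COP).
With T_H = 307.95 K, T_C = 23.1 × 307.95/24.10 = 295.17 K.
Converting, 295.17 K = 22.02°C.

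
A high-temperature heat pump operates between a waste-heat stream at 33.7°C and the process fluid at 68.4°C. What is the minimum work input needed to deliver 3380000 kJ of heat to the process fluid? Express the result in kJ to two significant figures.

340000 kJ

In absolute terms T_C = 306.85 K and T_H = 341.55 K, so ΔT = 34.70 K.
The reversible limit is COP_HP = T_H/ΔT = 9.843, so W_min = Q_H/COP = Q_H·ΔT/T_H.
W_min = 3380000 × 34.70/341.55 = 343400 kJ.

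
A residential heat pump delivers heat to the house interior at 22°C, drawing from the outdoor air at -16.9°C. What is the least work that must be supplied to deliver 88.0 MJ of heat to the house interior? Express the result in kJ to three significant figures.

In absolute terms T_C = 256.25 K and T_H = 295.15 K, so ΔT = 38.90 K.
The reversible limit is COP_HP = T_H/ΔT = 7.587, so W_min = Q_H/COP = Q_H·ΔT/T_H.
W_min = 88.00 × 38.90/295.15 = 11.60 MJ = 11600 kJ.

11600 kJ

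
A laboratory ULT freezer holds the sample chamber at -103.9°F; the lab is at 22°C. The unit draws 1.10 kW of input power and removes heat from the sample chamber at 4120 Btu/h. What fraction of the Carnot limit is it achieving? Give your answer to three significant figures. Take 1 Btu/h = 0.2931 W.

Converting, Q̇_C = 4120 Btu/h = 1.208 kW, so COP_actual = Q̇_C/Ẇ = 1.208/1.100 = 1.098.
In absolute terms T_C = 197.65 K and T_H = 295.15 K, so ΔT = 97.50 K.
COP_Carnot = T_C/ΔT = 197.65/97.50 = 2.027.
η_II = COP_actual/COP_Carnot = 1.098/2.027 = 0.5415.

0.542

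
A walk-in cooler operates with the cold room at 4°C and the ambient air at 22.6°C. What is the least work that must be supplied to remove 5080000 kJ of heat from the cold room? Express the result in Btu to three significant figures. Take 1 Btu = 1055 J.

323000 Btu

In absolute terms T_C = 277.15 K and T_H = 295.75 K, so ΔT = 18.60 K.
The reversible limit is COP_R = T_C/ΔT = 14.90, so W_min = Q_C/COP = Q_C·ΔT/T_C.
W_min = 5080000 × 18.60/277.15 = 340900 kJ = 323200 Btu.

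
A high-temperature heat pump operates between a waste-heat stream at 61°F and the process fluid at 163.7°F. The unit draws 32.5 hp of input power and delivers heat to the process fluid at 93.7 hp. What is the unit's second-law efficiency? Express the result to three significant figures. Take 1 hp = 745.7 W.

0.475

COP_actual = Q̇_H/Ẇ = 93.70/32.50 = 2.883.
In absolute terms T_C = 289.26 K and T_H = 346.32 K, so ΔT = 57.06 K.
COP_Carnot = T_H/ΔT = 346.32/57.06 = 6.070.
η_II = COP_actual/COP_Carnot = 2.883/6.070 = 0.4750.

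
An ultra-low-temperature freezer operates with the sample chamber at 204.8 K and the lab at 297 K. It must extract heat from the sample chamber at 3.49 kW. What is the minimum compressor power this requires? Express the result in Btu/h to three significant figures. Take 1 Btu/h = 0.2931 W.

5360 Btu/h

The reservoir spacing is ΔT = 297 − 204.8 = 92.20 K.
COP_Carnot = T_C/ΔT = 204.80/92.20 = 2.221.
Ẇ_min = Q̇/COP_Carnot = 3.490/2.221 = 1.571 kW = 5361 Btu/h.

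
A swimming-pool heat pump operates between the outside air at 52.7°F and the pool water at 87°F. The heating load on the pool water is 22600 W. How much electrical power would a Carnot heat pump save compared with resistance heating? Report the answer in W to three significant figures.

21200 W

In absolute terms T_C = 284.65 K and T_H = 303.71 K, so ΔT = 19.06 K.
COP_Carnot = T_H/ΔT = 303.71/19.06 = 15.94.
Resistance heating needs Ẇ_res = Q̇_H = 22600 W; the reversible heat pump needs only Ẇ_hp = Q̇_H/COP = 1418 W.
Saving = 22600 − 1418 = 21180 W.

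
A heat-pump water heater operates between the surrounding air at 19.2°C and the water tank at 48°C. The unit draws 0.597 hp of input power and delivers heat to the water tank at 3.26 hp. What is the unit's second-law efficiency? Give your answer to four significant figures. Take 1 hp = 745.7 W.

COP_actual = Q̇_H/Ẇ = 3.260/0.5970 = 5.461.
In absolute terms T_C = 292.35 K and T_H = 321.15 K, so ΔT = 28.80 K.
COP_Carnot = T_H/ΔT = 321.15/28.80 = 11.15.
η_II = COP_actual/COP_Carnot = 5.461/11.15 = 0.4897.

0.4897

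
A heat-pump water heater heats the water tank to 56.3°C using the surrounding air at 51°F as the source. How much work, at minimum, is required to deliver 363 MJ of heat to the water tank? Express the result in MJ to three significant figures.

In absolute terms T_C = 283.71 K and T_H = 329.45 K, so ΔT = 45.74 K.
The reversible limit is COP_HP = T_H/ΔT = 7.202, so W_min = Q_H/COP = Q_H·ΔT/T_H.
W_min = 363.0 × 45.74/329.45 = 50.40 MJ.

50.4 MJ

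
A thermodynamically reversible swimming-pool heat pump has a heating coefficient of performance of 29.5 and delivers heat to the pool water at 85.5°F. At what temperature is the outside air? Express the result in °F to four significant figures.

COP_HP = T_H/(T_H − T_C) gives T_H − T_C = T_H/COP.
With T_H = 302.87 K, T_C = 302.87 × (1 − 1/29.5) = 292.61 K.
Converting, 292.61 K = 67.02°F.

67.02 °F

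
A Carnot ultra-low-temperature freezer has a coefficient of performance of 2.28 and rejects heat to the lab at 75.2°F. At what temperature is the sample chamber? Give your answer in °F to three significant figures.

For a Carnot refrigerator COP_R = T_C/(T_H − T_C), so T_C = COP·T_H/(1 + COP).
With T_H = 297.15 K, T_C = 2.28 × 297.15/3.280 = 206.56 K.
Converting, 206.56 K = -87.87°F.

-87.9 °F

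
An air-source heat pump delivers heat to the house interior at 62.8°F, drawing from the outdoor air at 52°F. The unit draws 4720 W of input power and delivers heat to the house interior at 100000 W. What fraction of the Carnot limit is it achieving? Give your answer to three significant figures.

COP_actual = Q̇_H/Ẇ = 100000/4720 = 21.19.
In absolute terms T_C = 284.26 K and T_H = 290.26 K, so ΔT = 6.000 K.
COP_Carnot = T_H/ΔT = 290.26/6.000 = 48.38.
η_II = COP_actual/COP_Carnot = 21.19/48.38 = 0.4379.

0.438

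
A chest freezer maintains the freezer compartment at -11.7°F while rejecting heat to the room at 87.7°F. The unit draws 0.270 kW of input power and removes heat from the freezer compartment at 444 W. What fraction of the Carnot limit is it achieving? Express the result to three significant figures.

Converting, Q̇_C = 444.0 W = 0.4440 kW, so COP_actual = Q̇_C/Ẇ = 0.4440/0.2700 = 1.644.
In absolute terms T_C = 248.87 K and T_H = 304.09 K, so ΔT = 55.22 K.
COP_Carnot = T_C/ΔT = 248.87/55.22 = 4.507.
η_II = COP_actual/COP_Carnot = 1.644/4.507 = 0.3649.

0.365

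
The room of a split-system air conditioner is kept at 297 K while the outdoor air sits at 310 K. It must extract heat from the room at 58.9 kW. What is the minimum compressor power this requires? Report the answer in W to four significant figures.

2578 W

The reservoir spacing is ΔT = 310 − 297 = 13.00 K.
COP_Carnot = T_C/ΔT = 297.00/13.00 = 22.85.
Ẇ_min = Q̇/COP_Carnot = 58.90/22.85 = 2.578 kW = 2578 W.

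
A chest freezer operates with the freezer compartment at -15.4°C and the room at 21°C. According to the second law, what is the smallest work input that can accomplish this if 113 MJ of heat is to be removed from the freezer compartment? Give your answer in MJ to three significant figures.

16.0 MJ

In absolute terms T_C = 257.75 K and T_H = 294.15 K, so ΔT = 36.40 K.
The reversible limit is COP_R = T_C/ΔT = 7.081, so W_min = Q_C/COP = Q_C·ΔT/T_C.
W_min = 113.0 × 36.40/257.75 = 15.96 MJ.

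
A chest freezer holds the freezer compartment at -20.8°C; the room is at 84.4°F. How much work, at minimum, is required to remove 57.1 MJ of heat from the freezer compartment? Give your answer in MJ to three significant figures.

11.3 MJ

In absolute terms T_C = 252.35 K and T_H = 302.26 K, so ΔT = 49.91 K.
The reversible limit is COP_R = T_C/ΔT = 5.056, so W_min = Q_C/COP = Q_C·ΔT/T_C.
W_min = 57.10 × 49.91/252.35 = 11.29 MJ.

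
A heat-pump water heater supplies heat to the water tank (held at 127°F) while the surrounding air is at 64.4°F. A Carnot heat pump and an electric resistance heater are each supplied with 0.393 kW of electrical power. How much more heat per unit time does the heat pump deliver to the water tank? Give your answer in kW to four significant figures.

In absolute terms T_C = 291.15 K and T_H = 325.93 K, so ΔT = 34.78 K.
COP_Carnot = T_H/ΔT = 325.93/34.78 = 9.372.
The heat pump delivers Q̇_H = COP × Ẇ = 3.683 kW; the resistance heater delivers Ẇ = 0.3930 kW.
Extra = (COP − 1)·Ẇ = 3.290 kW.

3.290 kW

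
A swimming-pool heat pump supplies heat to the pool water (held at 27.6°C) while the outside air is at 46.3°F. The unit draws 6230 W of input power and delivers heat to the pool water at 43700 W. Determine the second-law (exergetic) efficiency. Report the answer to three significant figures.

COP_actual = Q̇_H/Ẇ = 43700/6230 = 7.014.
In absolute terms T_C = 281.09 K and T_H = 300.75 K, so ΔT = 19.66 K.
COP_Carnot = T_H/ΔT = 300.75/19.66 = 15.30.
η_II = COP_actual/COP_Carnot = 7.014/15.30 = 0.4584.

0.458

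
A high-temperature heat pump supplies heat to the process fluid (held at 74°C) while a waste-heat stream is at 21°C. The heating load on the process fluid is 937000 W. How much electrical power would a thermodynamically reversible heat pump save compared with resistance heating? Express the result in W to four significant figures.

In absolute terms T_C = 294.15 K and T_H = 347.15 K, so ΔT = 53.00 K.
COP_Carnot = T_H/ΔT = 347.15/53.00 = 6.550.
Resistance heating needs Ẇ_res = Q̇_H = 937000 W; the reversible heat pump needs only Ẇ_hp = Q̇_H/COP = 143100 W.
Saving = 937000 − 143100 = 793900 W.

793900 W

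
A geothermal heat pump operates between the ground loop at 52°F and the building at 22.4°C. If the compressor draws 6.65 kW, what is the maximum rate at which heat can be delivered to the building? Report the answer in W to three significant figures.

174000 W

In absolute terms T_C = 284.26 K and T_H = 295.55 K, so ΔT = 11.29 K.
COP_Carnot = T_H/ΔT = 295.55/11.29 = 26.18.
Q̇_max = COP_Carnot × Ẇ = 26.18 × 6.650 kW = 174.1 kW = 174100 W.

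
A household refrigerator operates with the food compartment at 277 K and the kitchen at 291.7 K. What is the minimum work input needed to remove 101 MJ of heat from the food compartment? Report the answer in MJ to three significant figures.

5.36 MJ

The reservoir spacing is ΔT = 291.7 − 277 = 14.70 K.
The reversible limit is COP_R = T_C/ΔT = 18.84, so W_min = Q_C/COP = Q_C·ΔT/T_C.
W_min = 101.0 × 14.70/277.00 = 5.360 MJ.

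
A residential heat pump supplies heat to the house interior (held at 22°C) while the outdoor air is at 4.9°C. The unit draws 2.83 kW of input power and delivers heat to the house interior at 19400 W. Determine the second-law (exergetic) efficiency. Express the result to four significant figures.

0.3972

Converting, Q̇_H = 19400 W = 19.40 kW, so COP_actual = Q̇_H/Ẇ = 19.40/2.830 = 6.855.
In absolute terms T_C = 278.05 K and T_H = 295.15 K, so ΔT = 17.10 K.
COP_Carnot = T_H/ΔT = 295.15/17.10 = 17.26.
η_II = COP_actual/COP_Carnot = 6.855/17.26 = 0.3972.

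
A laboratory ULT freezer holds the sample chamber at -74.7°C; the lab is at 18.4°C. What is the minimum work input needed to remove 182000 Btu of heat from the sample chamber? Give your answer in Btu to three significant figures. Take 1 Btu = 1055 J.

85400 Btu

In absolute terms T_C = 198.45 K and T_H = 291.55 K, so ΔT = 93.10 K.
The reversible limit is COP_R = T_C/ΔT = 2.132, so W_min = Q_C/COP = Q_C·ΔT/T_C.
W_min = 182000 × 93.10/198.45 = 85380 Btu.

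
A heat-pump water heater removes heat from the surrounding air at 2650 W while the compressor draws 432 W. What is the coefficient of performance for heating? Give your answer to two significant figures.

7.1

The first law gives Q̇_H = Q̇_C + Ẇ, so the three rates are Q̇_C = 2650, Q̇_H = 3082, Ẇ = 432.0 W.
COP_HP = Q̇_H/Ẇ = 3082/432.0 = 7.134.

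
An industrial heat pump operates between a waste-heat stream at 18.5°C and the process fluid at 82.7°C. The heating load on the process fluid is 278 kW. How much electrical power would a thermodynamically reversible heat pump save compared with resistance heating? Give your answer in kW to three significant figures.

228 kW

In absolute terms T_C = 291.65 K and T_H = 355.85 K, so ΔT = 64.20 K.
COP_Carnot = T_H/ΔT = 355.85/64.20 = 5.543.
Resistance heating needs Ẇ_res = Q̇_H = 278.0 kW; the reversible heat pump needs only Ẇ_hp = Q̇_H/COP = 50.15 kW.
Saving = 278.0 − 50.15 = 227.8 kW.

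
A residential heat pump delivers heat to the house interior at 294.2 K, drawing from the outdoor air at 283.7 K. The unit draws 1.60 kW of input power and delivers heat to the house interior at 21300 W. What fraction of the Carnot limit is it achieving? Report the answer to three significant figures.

Converting, Q̇_H = 21300 W = 21.30 kW, so COP_actual = Q̇_H/Ẇ = 21.30/1.600 = 13.31.
The reservoir spacing is ΔT = 294.2 − 283.7 = 10.50 K.
COP_Carnot = T_H/ΔT = 294.20/10.50 = 28.02.
η_II = COP_actual/COP_Carnot = 13.31/28.02 = 0.4751.

0.475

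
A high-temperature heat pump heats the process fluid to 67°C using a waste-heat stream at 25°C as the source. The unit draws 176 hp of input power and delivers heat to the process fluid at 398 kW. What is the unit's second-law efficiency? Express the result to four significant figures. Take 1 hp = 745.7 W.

0.3744

Converting, Q̇_H = 398.0 kW = 533.7 hp, so COP_actual = Q̇_H/Ẇ = 533.7/176.0 = 3.033.
In absolute terms T_C = 298.15 K and T_H = 340.15 K, so ΔT = 42.00 K.
COP_Carnot = T_H/ΔT = 340.15/42.00 = 8.099.
η_II = COP_actual/COP_Carnot = 3.033/8.099 = 0.3744.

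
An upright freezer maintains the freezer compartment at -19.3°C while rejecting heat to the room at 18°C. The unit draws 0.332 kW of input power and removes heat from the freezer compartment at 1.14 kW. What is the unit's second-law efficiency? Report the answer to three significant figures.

0.505

COP_actual = Q̇_C/Ẇ = 1.140/0.3320 = 3.434.
In absolute terms T_C = 253.85 K and T_H = 291.15 K, so ΔT = 37.30 K.
COP_Carnot = T_C/ΔT = 253.85/37.30 = 6.806.
η_II = COP_actual/COP_Carnot = 3.434/6.806 = 0.5045.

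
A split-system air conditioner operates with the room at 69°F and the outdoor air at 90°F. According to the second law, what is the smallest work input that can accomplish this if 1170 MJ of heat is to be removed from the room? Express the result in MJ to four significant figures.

In absolute terms T_C = 293.71 K and T_H = 305.37 K, so ΔT = 11.67 K.
The reversible limit is COP_R = T_C/ΔT = 25.17, so W_min = Q_C/COP = Q_C·ΔT/T_C.
W_min = 1170 × 11.67/293.71 = 46.48 MJ.

46.48 MJ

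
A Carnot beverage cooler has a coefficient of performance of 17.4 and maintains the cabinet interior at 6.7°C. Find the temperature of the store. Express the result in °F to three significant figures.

COP_R = T_C/(T_H − T_C) gives T_H − T_C = T_C/COP.
With T_C = 279.85 K, T_H = 279.85 × (1 + 1/17.4) = 295.93 K.
Converting, 295.93 K = 73.01°F.

73.0 °F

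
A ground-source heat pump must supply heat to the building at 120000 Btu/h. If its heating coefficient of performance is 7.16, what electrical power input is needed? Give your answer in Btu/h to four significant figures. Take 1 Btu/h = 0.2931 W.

16760 Btu/h

Ẇ = Q̇_H/COP_HP = 120000/7.16 = 16760 Btu/h.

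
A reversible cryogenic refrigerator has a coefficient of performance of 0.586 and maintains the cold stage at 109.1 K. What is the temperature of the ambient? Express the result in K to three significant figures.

COP_R = T_C/(T_H − T_C) gives T_H − T_C = T_C/COP.
With T_C = 109.10 K, T_H = 109.10 × (1 + 1/0.586) = 295.28 K.

295 K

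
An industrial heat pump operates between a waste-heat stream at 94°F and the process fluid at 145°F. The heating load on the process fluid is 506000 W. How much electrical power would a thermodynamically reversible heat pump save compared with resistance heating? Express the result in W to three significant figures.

In absolute terms T_C = 307.59 K and T_H = 335.93 K, so ΔT = 28.33 K.
COP_Carnot = T_H/ΔT = 335.93/28.33 = 11.86.
Resistance heating needs Ẇ_res = Q̇_H = 506000 W; the reversible heat pump needs only Ẇ_hp = Q̇_H/COP = 42680 W.
Saving = 506000 − 42680 = 463300 W.

463000 W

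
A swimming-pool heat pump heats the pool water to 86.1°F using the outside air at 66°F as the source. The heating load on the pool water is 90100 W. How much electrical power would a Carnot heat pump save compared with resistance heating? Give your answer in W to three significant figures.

In absolute terms T_C = 292.04 K and T_H = 303.21 K, so ΔT = 11.17 K.
COP_Carnot = T_H/ΔT = 303.21/11.17 = 27.15.
Resistance heating needs Ẇ_res = Q̇_H = 90100 W; the reversible heat pump needs only Ẇ_hp = Q̇_H/COP = 3318 W.
Saving = 90100 − 3318 = 86780 W.

86800 W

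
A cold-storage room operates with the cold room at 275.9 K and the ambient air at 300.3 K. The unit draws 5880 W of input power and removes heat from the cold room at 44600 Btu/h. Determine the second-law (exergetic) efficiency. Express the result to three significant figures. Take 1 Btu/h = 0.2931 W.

0.197

Converting, Q̇_C = 44600 Btu/h = 13070 W, so COP_actual = Q̇_C/Ẇ = 13070/5880 = 2.223.
The reservoir spacing is ΔT = 300.3 − 275.9 = 24.40 K.
COP_Carnot = T_C/ΔT = 275.90/24.40 = 11.31.
η_II = COP_actual/COP_Carnot = 2.223/11.31 = 0.1966.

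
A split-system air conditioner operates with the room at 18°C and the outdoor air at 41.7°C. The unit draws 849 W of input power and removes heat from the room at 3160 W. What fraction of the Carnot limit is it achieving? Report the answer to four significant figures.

COP_actual = Q̇_C/Ẇ = 3160/849.0 = 3.722.
In absolute terms T_C = 291.15 K and T_H = 314.85 K, so ΔT = 23.70 K.
COP_Carnot = T_C/ΔT = 291.15/23.70 = 12.28.
η_II = COP_actual/COP_Carnot = 3.722/12.28 = 0.3030.

0.3030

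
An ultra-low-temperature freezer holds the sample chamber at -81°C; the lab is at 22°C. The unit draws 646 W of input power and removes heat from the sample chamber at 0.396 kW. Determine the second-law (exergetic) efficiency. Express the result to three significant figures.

0.329

Converting, Q̇_C = 0.3960 kW = 396.0 W, so COP_actual = Q̇_C/Ẇ = 396.0/646.0 = 0.6130.
In absolute terms T_C = 192.15 K and T_H = 295.15 K, so ΔT = 103.0 K.
COP_Carnot = T_C/ΔT = 192.15/103.0 = 1.866.
η_II = COP_actual/COP_Carnot = 0.6130/1.866 = 0.3286.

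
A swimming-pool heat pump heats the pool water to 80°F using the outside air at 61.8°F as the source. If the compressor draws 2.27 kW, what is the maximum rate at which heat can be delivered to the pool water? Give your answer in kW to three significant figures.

67.3 kW

In absolute terms T_C = 289.71 K and T_H = 299.82 K, so ΔT = 10.11 K.
COP_Carnot = T_H/ΔT = 299.82/10.11 = 29.65.
Q̇_max = COP_Carnot × Ẇ = 29.65 × 2.270 kW = 67.31 kW.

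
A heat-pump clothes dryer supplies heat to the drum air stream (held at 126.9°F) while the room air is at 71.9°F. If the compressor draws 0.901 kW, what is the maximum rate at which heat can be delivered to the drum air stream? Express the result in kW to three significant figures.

9.61 kW

In absolute terms T_C = 295.32 K and T_H = 325.87 K, so ΔT = 30.56 K.
COP_Carnot = T_H/ΔT = 325.87/30.56 = 10.66.
Q̇_max = COP_Carnot × Ẇ = 10.66 × 0.9010 kW = 9.609 kW.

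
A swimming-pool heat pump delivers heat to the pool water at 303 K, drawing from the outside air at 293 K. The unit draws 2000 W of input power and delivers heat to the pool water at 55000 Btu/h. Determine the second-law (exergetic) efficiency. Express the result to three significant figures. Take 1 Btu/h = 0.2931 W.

Converting, Q̇_H = 55000 Btu/h = 16120 W, so COP_actual = Q̇_H/Ẇ = 16120/2000 = 8.060.
The reservoir spacing is ΔT = 303 − 293 = 10.00 K.
COP_Carnot = T_H/ΔT = 303.00/10.00 = 30.30.
η_II = COP_actual/COP_Carnot = 8.060/30.30 = 0.2660.

0.266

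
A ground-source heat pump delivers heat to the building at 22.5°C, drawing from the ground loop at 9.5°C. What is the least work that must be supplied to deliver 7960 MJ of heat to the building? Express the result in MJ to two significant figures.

350 MJ

In absolute terms T_C = 282.65 K and T_H = 295.65 K, so ΔT = 13.00 K.
The reversible limit is COP_HP = T_H/ΔT = 22.74, so W_min = Q_H/COP = Q_H·ΔT/T_H.
W_min = 7960 × 13.00/295.65 = 350.0 MJ.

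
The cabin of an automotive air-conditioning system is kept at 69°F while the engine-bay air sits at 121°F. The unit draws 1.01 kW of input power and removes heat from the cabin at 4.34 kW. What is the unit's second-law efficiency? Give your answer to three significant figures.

COP_actual = Q̇_C/Ẇ = 4.340/1.010 = 4.297.
In absolute terms T_C = 293.71 K and T_H = 322.59 K, so ΔT = 28.89 K.
COP_Carnot = T_C/ΔT = 293.71/28.89 = 10.17.
η_II = COP_actual/COP_Carnot = 4.297/10.17 = 0.4227.

0.423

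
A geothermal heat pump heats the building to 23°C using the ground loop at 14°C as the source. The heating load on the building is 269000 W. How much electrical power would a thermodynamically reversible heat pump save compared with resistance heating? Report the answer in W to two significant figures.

260000 W

In absolute terms T_C = 287.15 K and T_H = 296.15 K, so ΔT = 9.000 K.
COP_Carnot = T_H/ΔT = 296.15/9.000 = 32.91.
Resistance heating needs Ẇ_res = Q̇_H = 269000 W; the reversible heat pump needs only Ẇ_hp = Q̇_H/COP = 8175 W.
Saving = 269000 − 8175 = 260800 W.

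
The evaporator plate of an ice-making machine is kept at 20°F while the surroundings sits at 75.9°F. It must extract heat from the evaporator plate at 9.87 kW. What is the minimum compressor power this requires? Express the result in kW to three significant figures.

1.15 kW

In absolute terms T_C = 266.48 K and T_H = 297.54 K, so ΔT = 31.06 K.
COP_Carnot = T_C/ΔT = 266.48/31.06 = 8.581.
Ẇ_min = Q̇/COP_Carnot = 9.870/8.581 = 1.150 kW.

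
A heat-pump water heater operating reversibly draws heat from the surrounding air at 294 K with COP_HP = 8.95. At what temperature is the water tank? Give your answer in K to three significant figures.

331 K

COP_HP = T_H/(T_H − T_C) rearranges to T_H = COP·T_C/(COP − 1).
With T_C = 294.00 K, T_H = 8.95 × 294.00/7.950 = 330.98 K.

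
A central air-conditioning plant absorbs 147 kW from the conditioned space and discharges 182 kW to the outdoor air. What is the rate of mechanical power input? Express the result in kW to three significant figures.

For a cyclic device the first law requires Q̇_H = Q̇_C + Ẇ.
Ẇ = Q̇_H − Q̇_C = 35.00 kW.

35.0 kW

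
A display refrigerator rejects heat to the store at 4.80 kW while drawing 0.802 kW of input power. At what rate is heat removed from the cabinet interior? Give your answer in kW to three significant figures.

4.00 kW

For a cyclic device the first law requires Q̇_H = Q̇_C + Ẇ.
Q̇_C = Q̇_H − Ẇ = 3.998 kW.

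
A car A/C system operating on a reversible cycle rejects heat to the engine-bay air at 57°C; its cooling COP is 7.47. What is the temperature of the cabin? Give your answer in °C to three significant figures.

18.0 °C

For a Carnot refrigerator COP_R = T_C/(T_H − T_C), so T_C = COP·T_H/(1 + COP).
With T_H = 330.15 K, T_C = 7.47 × 330.15/8.470 = 291.17 K.
Converting, 291.17 K = 18.02°C.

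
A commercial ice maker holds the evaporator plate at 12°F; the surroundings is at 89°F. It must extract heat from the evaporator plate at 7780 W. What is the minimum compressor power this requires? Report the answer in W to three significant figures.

In absolute terms T_C = 262.04 K and T_H = 304.82 K, so ΔT = 42.78 K.
COP_Carnot = T_C/ΔT = 262.04/42.78 = 6.126.
Ẇ_min = Q̇/COP_Carnot = 7780/6.126 = 1270 W.

1270 W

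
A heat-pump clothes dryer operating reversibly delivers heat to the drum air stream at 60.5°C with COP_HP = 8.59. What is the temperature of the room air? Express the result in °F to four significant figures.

COP_HP = T_H/(T_H − T_C) gives T_H − T_C = T_H/COP.
With T_H = 333.65 K, T_C = 333.65 × (1 − 1/8.59) = 294.81 K.
Converting, 294.81 K = 70.98°F.

70.98 °F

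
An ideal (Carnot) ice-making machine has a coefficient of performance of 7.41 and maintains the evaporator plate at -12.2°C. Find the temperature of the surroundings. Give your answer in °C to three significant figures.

COP_R = T_C/(T_H − T_C) gives T_H − T_C = T_C/COP.
With T_C = 260.95 K, T_H = 260.95 × (1 + 1/7.41) = 296.17 K.
Converting, 296.17 K = 23.02°C.

23.0 °C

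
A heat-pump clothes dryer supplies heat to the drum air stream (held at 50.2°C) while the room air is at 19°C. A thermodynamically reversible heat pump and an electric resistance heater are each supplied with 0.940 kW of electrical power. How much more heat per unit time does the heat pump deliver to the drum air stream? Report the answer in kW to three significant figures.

In absolute terms T_C = 292.15 K and T_H = 323.35 K, so ΔT = 31.20 K.
COP_Carnot = T_H/ΔT = 323.35/31.20 = 10.36.
The heat pump delivers Q̇_H = COP × Ẇ = 9.742 kW; the resistance heater delivers Ẇ = 0.9400 kW.
Extra = (COP − 1)·Ẇ = 8.802 kW.

8.80 kW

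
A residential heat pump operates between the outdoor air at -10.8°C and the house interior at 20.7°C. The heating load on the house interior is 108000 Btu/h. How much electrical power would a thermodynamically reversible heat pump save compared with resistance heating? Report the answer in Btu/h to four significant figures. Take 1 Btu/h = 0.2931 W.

96420 Btu/h

In absolute terms T_C = 262.35 K and T_H = 293.85 K, so ΔT = 31.50 K.
COP_Carnot = T_H/ΔT = 293.85/31.50 = 9.329.
Resistance heating needs Ẇ_res = Q̇_H = 108000 Btu/h; the reversible heat pump needs only Ẇ_hp = Q̇_H/COP = 11580 Btu/h.
Saving = 108000 − 11580 = 96420 Btu/h.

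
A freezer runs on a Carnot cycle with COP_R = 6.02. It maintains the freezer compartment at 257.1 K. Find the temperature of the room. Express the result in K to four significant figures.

299.8 K

COP_R = T_C/(T_H − T_C) gives T_H − T_C = T_C/COP.
With T_C = 257.10 K, T_H = 257.10 × (1 + 1/6.02) = 299.81 K.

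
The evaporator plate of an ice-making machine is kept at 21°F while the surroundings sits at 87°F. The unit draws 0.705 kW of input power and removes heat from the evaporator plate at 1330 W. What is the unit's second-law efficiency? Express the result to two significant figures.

0.26

Converting, Q̇_C = 1330 W = 1.330 kW, so COP_actual = Q̇_C/Ẇ = 1.330/0.7050 = 1.887.
In absolute terms T_C = 267.04 K and T_H = 303.71 K, so ΔT = 36.67 K.
COP_Carnot = T_C/ΔT = 267.04/36.67 = 7.283.
η_II = COP_actual/COP_Carnot = 1.887/7.283 = 0.2590.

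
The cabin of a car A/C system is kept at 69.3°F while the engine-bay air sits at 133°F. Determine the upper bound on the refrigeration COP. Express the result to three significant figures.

8.30

In absolute terms T_C = 293.87 K and T_H = 329.26 K, so ΔT = 35.39 K.
For a reversible cycle, COP_Carnot = T_C/ΔT = 293.87/35.39 = 8.304.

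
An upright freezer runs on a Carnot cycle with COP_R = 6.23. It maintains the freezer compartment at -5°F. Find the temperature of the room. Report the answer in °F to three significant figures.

68.0 °F

COP_R = T_C/(T_H − T_C) gives T_H − T_C = T_C/COP.
With T_C = 252.59 K, T_H = 252.59 × (1 + 1/6.23) = 293.14 K.
Converting, 293.14 K = 67.98°F.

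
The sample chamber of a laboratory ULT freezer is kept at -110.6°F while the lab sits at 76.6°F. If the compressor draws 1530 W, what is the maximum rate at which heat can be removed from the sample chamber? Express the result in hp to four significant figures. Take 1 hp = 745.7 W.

In absolute terms T_C = 193.93 K and T_H = 297.93 K, so ΔT = 104.0 K.
COP_Carnot = T_C/ΔT = 193.93/104.0 = 1.865.
Q̇_max = COP_Carnot × Ẇ = 1.865 × 1530 W = 2853 W = 3.826 hp.

3.826 hp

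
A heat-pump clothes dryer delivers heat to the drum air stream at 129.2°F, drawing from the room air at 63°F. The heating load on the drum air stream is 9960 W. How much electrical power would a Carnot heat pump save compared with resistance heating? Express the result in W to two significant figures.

8800 W

In absolute terms T_C = 290.37 K and T_H = 327.15 K, so ΔT = 36.78 K.
COP_Carnot = T_H/ΔT = 327.15/36.78 = 8.895.
Resistance heating needs Ẇ_res = Q̇_H = 9960 W; the reversible heat pump needs only Ẇ_hp = Q̇_H/COP = 1120 W.
Saving = 9960 − 1120 = 8840 W.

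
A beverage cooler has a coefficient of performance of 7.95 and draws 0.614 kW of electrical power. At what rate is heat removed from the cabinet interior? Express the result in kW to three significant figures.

Q̇_C = COP × Ẇ = 7.95 × 0.6140 = 4.881 kW.

4.88 kW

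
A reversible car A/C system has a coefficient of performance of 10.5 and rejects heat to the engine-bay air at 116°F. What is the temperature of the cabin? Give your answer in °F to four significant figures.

65.94 °F

For a Carnot refrigerator COP_R = T_C/(T_H − T_C), so T_C = COP·T_H/(1 + COP).
With T_H = 319.82 K, T_C = 10.5 × 319.82/11.50 = 292.01 K.
Converting, 292.01 K = 65.94°F.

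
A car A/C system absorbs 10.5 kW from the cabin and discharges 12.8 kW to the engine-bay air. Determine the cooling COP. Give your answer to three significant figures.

4.57

The first law gives Q̇_H = Q̇_C + Ẇ, so the three rates are Q̇_C = 10.50, Q̇_H = 12.80, Ẇ = 2.300 kW.
COP_R = Q̇_C/Ẇ = 10.50/2.300 = 4.565.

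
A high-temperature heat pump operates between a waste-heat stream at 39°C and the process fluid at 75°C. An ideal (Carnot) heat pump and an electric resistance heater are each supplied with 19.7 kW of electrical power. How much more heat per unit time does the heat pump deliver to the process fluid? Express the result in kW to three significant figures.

In absolute terms T_C = 312.15 K and T_H = 348.15 K, so ΔT = 36.00 K.
COP_Carnot = T_H/ΔT = 348.15/36.00 = 9.671.
The heat pump delivers Q̇_H = COP × Ẇ = 190.5 kW; the resistance heater delivers Ẇ = 19.70 kW.
Extra = (COP − 1)·Ẇ = 170.8 kW.

171 kW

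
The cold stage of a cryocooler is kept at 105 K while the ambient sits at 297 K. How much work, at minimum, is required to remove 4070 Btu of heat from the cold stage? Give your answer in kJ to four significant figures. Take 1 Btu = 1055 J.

The reservoir spacing is ΔT = 297 − 105 = 192.0 K.
The reversible limit is COP_R = T_C/ΔT = 0.5469, so W_min = Q_C/COP = Q_C·ΔT/T_C.
W_min = 4070 × 192.0/105.00 = 7442 Btu = 7852 kJ.

7852 kJ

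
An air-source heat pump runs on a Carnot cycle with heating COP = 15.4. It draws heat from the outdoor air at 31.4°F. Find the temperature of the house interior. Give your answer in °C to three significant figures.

COP_HP = T_H/(T_H − T_C) rearranges to T_H = COP·T_C/(COP − 1).
With T_C = 272.82 K, T_H = 15.4 × 272.82/14.40 = 291.76 K.
Converting, 291.76 K = 18.61°C.

18.6 °C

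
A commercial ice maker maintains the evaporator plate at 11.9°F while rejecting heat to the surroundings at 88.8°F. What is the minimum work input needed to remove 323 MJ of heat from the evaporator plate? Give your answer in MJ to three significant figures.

52.7 MJ

In absolute terms T_C = 261.98 K and T_H = 304.71 K, so ΔT = 42.72 K.
The reversible limit is COP_R = T_C/ΔT = 6.132, so W_min = Q_C/COP = Q_C·ΔT/T_C.
W_min = 323.0 × 42.72/261.98 = 52.67 MJ.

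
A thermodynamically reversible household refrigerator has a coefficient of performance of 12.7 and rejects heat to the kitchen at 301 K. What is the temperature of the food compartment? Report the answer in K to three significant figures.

For a Carnot refrigerator COP_R = T_C/(T_H − T_C), so T_C = COP·T_H/(1 + COP).
With T_H = 301.00 K, T_C = 12.7 × 301.00/13.70 = 279.03 K.

279 K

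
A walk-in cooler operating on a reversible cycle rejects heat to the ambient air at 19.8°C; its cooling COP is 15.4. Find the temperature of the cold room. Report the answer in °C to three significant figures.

For a Carnot refrigerator COP_R = T_C/(T_H − T_C), so T_C = COP·T_H/(1 + COP).
With T_H = 292.95 K, T_C = 15.4 × 292.95/16.40 = 275.09 K.
Converting, 275.09 K = 1.94°C.

1.94 °C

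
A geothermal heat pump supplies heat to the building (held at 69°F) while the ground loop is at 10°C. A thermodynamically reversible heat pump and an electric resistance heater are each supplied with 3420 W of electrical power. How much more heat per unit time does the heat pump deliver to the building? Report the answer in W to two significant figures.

92000 W

In absolute terms T_C = 283.15 K and T_H = 293.71 K, so ΔT = 10.56 K.
COP_Carnot = T_H/ΔT = 293.71/10.56 = 27.82.
The heat pump delivers Q̇_H = COP × Ẇ = 95160 W; the resistance heater delivers Ẇ = 3420 W.
Extra = (COP − 1)·Ẇ = 91740 W.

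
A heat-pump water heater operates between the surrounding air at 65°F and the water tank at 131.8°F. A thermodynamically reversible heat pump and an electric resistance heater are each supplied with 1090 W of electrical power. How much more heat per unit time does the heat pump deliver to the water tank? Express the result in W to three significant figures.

In absolute terms T_C = 291.48 K and T_H = 328.59 K, so ΔT = 37.11 K.
COP_Carnot = T_H/ΔT = 328.59/37.11 = 8.854.
The heat pump delivers Q̇_H = COP × Ẇ = 9651 W; the resistance heater delivers Ẇ = 1090 W.
Extra = (COP − 1)·Ẇ = 8561 W.

8560 W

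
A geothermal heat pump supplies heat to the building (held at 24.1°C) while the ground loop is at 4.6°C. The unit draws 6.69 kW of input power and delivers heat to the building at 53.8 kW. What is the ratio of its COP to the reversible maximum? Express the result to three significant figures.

0.528

COP_actual = Q̇_H/Ẇ = 53.80/6.690 = 8.042.
In absolute terms T_C = 277.75 K and T_H = 297.25 K, so ΔT = 19.50 K.
COP_Carnot = T_H/ΔT = 297.25/19.50 = 15.24.
η_II = COP_actual/COP_Carnot = 8.042/15.24 = 0.5276.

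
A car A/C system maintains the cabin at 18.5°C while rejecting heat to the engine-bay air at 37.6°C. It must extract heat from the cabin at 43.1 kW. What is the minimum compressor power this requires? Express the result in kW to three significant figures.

In absolute terms T_C = 291.65 K and T_H = 310.75 K, so ΔT = 19.10 K.
COP_Carnot = T_C/ΔT = 291.65/19.10 = 15.27.
Ẇ_min = Q̇/COP_Carnot = 43.10/15.27 = 2.823 kW.

2.82 kW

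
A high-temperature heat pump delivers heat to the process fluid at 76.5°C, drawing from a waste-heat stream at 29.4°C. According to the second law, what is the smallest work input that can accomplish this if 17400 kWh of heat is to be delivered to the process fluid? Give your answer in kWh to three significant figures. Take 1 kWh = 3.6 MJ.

In absolute terms T_C = 302.55 K and T_H = 349.65 K, so ΔT = 47.10 K.
The reversible limit is COP_HP = T_H/ΔT = 7.424, so W_min = Q_H/COP = Q_H·ΔT/T_H.
W_min = 17400 × 47.10/349.65 = 2344 kWh.

2340 kWh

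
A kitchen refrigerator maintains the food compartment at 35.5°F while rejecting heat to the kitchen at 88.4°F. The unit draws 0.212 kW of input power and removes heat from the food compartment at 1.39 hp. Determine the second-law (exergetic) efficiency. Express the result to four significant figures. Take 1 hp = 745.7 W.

Converting, Q̇_C = 1.390 hp = 1.037 kW, so COP_actual = Q̇_C/Ẇ = 1.037/0.2120 = 4.889.
In absolute terms T_C = 275.09 K and T_H = 304.48 K, so ΔT = 29.39 K.
COP_Carnot = T_C/ΔT = 275.09/29.39 = 9.360.
η_II = COP_actual/COP_Carnot = 4.889/9.360 = 0.5223.

0.5223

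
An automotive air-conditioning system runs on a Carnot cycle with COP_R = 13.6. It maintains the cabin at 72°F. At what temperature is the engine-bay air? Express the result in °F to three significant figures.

111 °F

COP_R = T_C/(T_H − T_C) gives T_H − T_C = T_C/COP.
With T_C = 295.37 K, T_H = 295.37 × (1 + 1/13.6) = 317.09 K.
Converting, 317.09 K = 111.09°F.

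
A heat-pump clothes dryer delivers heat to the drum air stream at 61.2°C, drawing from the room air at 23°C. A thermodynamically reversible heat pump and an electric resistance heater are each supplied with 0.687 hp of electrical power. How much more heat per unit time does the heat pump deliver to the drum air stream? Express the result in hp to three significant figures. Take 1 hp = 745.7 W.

In absolute terms T_C = 296.15 K and T_H = 334.35 K, so ΔT = 38.20 K.
COP_Carnot = T_H/ΔT = 334.35/38.20 = 8.753.
The heat pump delivers Q̇_H = COP × Ẇ = 6.013 hp; the resistance heater delivers Ẇ = 0.6870 hp.
Extra = (COP − 1)·Ẇ = 5.326 hp.

5.33 hp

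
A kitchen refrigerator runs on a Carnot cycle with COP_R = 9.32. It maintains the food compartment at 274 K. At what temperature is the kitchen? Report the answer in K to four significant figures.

303.4 K

COP_R = T_C/(T_H − T_C) gives T_H − T_C = T_C/COP.
With T_C = 274.00 K, T_H = 274.00 × (1 + 1/9.32) = 303.40 K.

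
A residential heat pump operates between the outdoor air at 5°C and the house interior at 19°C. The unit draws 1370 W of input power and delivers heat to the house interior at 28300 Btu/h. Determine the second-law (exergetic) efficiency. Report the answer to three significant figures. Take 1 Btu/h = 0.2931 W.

0.290

Converting, Q̇_H = 28300 Btu/h = 8295 W, so COP_actual = Q̇_H/Ẇ = 8295/1370 = 6.055.
In absolute terms T_C = 278.15 K and T_H = 292.15 K, so ΔT = 14.00 K.
COP_Carnot = T_H/ΔT = 292.15/14.00 = 20.87.
η_II = COP_actual/COP_Carnot = 6.055/20.87 = 0.2901.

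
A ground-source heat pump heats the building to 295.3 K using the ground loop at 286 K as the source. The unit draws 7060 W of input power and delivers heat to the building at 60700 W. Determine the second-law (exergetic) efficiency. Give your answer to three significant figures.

COP_actual = Q̇_H/Ẇ = 60700/7060 = 8.598.
The reservoir spacing is ΔT = 295.3 − 286 = 9.300 K.
COP_Carnot = T_H/ΔT = 295.30/9.300 = 31.75.
η_II = COP_actual/COP_Carnot = 8.598/31.75 = 0.2708.

0.271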